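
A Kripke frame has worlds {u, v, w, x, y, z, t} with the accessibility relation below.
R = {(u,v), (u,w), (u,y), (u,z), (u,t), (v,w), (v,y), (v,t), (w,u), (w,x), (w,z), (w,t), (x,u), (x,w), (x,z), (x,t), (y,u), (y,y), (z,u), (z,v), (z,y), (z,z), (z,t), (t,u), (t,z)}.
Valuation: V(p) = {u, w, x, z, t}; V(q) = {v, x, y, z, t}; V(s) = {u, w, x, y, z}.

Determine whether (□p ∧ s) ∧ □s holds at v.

At v: □p ∧ s is false, □s is false, so (□p ∧ s) ∧ □s is false.
  At v: □p is false, s is false, so □p ∧ s is false.
    At v: □p requires p at every successor {w, y, t}.
      p fails at y, so □p is false at v.
  At v: □s requires s at every successor {w, y, t}.
    s fails at t, so □s is false at v.

No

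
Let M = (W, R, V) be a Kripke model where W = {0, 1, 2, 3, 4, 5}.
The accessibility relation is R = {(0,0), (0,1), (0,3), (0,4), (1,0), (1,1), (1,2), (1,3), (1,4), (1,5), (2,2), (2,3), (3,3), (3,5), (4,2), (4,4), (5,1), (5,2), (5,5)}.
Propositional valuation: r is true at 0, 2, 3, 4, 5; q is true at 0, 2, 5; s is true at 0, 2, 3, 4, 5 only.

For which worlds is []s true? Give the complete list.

2, 3, 4

Let φ = []s. Evaluate φ at each world:
  0 (successors {0, 1, 3, 4}): φ is false.
  1 (successors {0, 1, 2, 3, 4, 5}): φ is false.
  2 (successors {2, 3}): φ is true.
  3 (successors {3, 5}): φ is true.
  4 (successors {2, 4}): φ is true.
  5 (successors {1, 2, 5}): φ is false.
For instance, at 1:
  At 1: []s requires s at every successor {0, 1, 2, 3, 4, 5}.
    s fails at 1, so []s is false at 1.
Satisfying worlds: {2, 3, 4}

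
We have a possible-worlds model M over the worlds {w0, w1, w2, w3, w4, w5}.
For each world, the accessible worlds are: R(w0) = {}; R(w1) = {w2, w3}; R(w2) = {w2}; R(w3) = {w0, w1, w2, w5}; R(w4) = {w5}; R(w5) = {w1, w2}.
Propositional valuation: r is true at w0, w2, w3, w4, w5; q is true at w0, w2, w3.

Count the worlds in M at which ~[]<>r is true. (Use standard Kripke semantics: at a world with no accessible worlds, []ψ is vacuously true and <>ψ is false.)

1

Recall that []ψ holds at a world iff ψ holds at every accessible world, and <>ψ holds iff ψ holds at some accessible world.
Let φ = ~[]<>r. Evaluate φ at each world:
  w0 (successors ∅): φ is false.
  w1 (successors {w2, w3}): φ is false.
  w2 (successors {w2}): φ is false.
  w3 (successors {w0, w1, w2, w5}): φ is true.
  w4 (successors {w5}): φ is false.
  w5 (successors {w1, w2}): φ is false.
For instance, at w2:
  At w2: []<>r is true, so ~[]<>r is false.
    At w2: []<>r requires <>r at every successor {w2}.
      At w2: <>r is true.
    So []<>r is true at w2.
Satisfying worlds: {w3}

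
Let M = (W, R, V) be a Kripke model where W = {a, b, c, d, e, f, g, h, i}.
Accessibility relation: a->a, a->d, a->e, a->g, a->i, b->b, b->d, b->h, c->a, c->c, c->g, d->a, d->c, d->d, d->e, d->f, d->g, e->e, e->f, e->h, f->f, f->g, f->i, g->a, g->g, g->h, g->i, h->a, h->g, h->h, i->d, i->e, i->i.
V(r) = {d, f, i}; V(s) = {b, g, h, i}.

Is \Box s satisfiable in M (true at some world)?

No

Let φ = \Box s. Evaluate φ at each world:
  a (successors {a, d, e, g, i}): φ is false.
  b (successors {b, d, h}): φ is false.
  c (successors {a, c, g}): φ is false.
  d (successors {a, c, d, e, f, g}): φ is false.
  e (successors {e, f, h}): φ is false.
  f (successors {f, g, i}): φ is false.
  g (successors {a, g, h, i}): φ is false.
  h (successors {a, g, h}): φ is false.
  i (successors {d, e, i}): φ is false.
For instance, at a:
  At a: \Box s requires s at every successor {a, d, e, g, i}.
    s fails at a, so \Box s is false at a.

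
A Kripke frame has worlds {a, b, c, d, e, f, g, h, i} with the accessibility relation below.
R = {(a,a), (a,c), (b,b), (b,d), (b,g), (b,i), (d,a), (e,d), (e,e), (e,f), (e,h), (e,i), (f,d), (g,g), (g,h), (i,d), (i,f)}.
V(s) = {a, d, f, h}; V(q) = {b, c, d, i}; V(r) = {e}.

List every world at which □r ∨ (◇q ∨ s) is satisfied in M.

Let φ = □r ∨ (◇q ∨ s). Evaluate φ at each world:
  a (successors {a, c}): φ is true.
  b (successors {b, d, g, i}): φ is true.
  c (successors ∅): φ is true.
  d (successors {a}): φ is true.
  e (successors {d, e, f, h, i}): φ is true.
  f (successors {d}): φ is true.
  g (successors {g, h}): φ is false.
  h (successors ∅): φ is true.
  i (successors {d, f}): φ is true.
For instance, at g:
  At g: □r is false, ◇q ∨ s is false, so □r ∨ (◇q ∨ s) is false.
    At g: □r requires r at every successor {g, h}.
      r fails at g, so □r is false at g.
    At g: ◇q is false, s is false, so ◇q ∨ s is false.
      At g: ◇q requires q at some successor in {g, h}.
        At g: q is false.
        At h: q is false.
      So ◇q is false at g.
Satisfying worlds: {a, b, c, d, e, f, h, i}

a, b, c, d, e, f, h, i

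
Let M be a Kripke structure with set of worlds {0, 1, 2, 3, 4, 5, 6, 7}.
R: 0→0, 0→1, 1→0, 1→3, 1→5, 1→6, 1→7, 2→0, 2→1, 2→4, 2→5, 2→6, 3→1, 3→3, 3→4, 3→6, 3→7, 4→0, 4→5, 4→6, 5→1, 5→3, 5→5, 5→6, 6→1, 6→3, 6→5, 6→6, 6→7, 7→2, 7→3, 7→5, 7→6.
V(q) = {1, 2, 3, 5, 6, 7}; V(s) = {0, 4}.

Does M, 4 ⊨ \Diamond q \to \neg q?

Yes

At 4: \Diamond q is true, \neg q is true, so \Diamond q \to \neg q is true.
  At 4: \Diamond q requires q at some successor in {0, 5, 6}.
    q holds at 5, so \Diamond q is true at 4.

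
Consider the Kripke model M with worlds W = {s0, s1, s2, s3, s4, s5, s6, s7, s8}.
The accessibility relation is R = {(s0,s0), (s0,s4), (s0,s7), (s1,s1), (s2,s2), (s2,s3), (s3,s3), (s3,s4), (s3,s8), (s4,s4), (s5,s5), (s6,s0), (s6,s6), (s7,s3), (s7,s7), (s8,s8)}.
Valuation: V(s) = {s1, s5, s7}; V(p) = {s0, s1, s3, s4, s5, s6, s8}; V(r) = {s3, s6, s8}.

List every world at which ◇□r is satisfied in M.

s3, s8

Let φ = ◇□r. Evaluate φ at each world:
  s0 (successors {s0, s4, s7}): φ is false.
  s1 (successors {s1}): φ is false.
  s2 (successors {s2, s3}): φ is false.
  s3 (successors {s3, s4, s8}): φ is true.
  s4 (successors {s4}): φ is false.
  s5 (successors {s5}): φ is false.
  s6 (successors {s0, s6}): φ is false.
  s7 (successors {s3, s7}): φ is false.
  s8 (successors {s8}): φ is true.
For instance, at s2:
  At s2: ◇□r requires □r at some successor in {s2, s3}.
    At s2: □r is false.
    At s3: □r is false.
  So ◇□r is false at s2.
Satisfying worlds: {s3, s8}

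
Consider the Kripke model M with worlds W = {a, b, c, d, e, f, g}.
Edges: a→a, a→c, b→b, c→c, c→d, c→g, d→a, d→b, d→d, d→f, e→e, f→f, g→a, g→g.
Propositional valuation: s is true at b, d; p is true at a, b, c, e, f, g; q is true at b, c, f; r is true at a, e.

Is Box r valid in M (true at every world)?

Let φ = Box r. Evaluate φ at each world:
  a (successors {a, c}): φ is false.
  b (successors {b}): φ is false.
  c (successors {c, d, g}): φ is false.
  d (successors {a, b, d, f}): φ is false.
  e (successors {e}): φ is true.
  f (successors {f}): φ is false.
  g (successors {a, g}): φ is false.
Detail at a (counterexample):
  At a: Box r requires r at every successor {a, c}.
    r fails at c, so Box r is false at a.

No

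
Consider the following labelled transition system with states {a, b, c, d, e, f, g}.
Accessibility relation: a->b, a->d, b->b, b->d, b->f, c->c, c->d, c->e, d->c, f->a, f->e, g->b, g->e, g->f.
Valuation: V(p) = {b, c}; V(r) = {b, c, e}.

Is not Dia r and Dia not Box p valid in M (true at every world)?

No

Recall that Box ψ holds at a world iff ψ holds at every accessible world, and Dia ψ holds iff ψ holds at some accessible world.
Let φ = not Dia r and Dia not Box p. Evaluate φ at each world:
  a (successors {b, d}): φ is false.
  b (successors {b, d, f}): φ is false.
  c (successors {c, d, e}): φ is false.
  d (successors {c}): φ is false.
  e (successors ∅): φ is false.
  f (successors {a, e}): φ is false.
  g (successors {b, e, f}): φ is false.
Detail at a (counterexample):
  At a: not Dia r is false, Dia not Box p is true, so not Dia r and Dia not Box p is false.
    At a: Dia r is true, so not Dia r is false.
      At a: Dia r requires r at some successor in {b, d}.
        r holds at b, so Dia r is true at a.
    At a: Dia not Box p requires not Box p at some successor in {b, d}.
      not Box p holds at b, so Dia not Box p is true at a.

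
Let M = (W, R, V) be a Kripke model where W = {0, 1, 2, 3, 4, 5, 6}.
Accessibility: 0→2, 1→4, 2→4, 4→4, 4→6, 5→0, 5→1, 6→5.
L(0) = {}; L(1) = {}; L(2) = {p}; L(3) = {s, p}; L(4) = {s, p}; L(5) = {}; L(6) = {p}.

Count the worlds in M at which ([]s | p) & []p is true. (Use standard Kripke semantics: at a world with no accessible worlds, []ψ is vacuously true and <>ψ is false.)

4

Recall that []ψ holds at a world iff ψ holds at every accessible world, and <>ψ holds iff ψ holds at some accessible world.
Let φ = ([]s | p) & []p. Evaluate φ at each world:
  0 (successors {2}): φ is false.
  1 (successors {4}): φ is true.
  2 (successors {4}): φ is true.
  3 (successors ∅): φ is true.
  4 (successors {4, 6}): φ is true.
  5 (successors {0, 1}): φ is false.
  6 (successors {5}): φ is false.
For instance, at 4:
  At 4: []s | p is true, []p is true, so ([]s | p) & []p is true.
    At 4: []s is false, p is true, so []s | p is true.
      At 4: []s requires s at every successor {4, 6}.
        s fails at 6, so []s is false at 4.
    At 4: []p requires p at every successor {4, 6}.
      At 4: p is true.
      At 6: p is true.
    So []p is true at 4.
Satisfying worlds: {1, 2, 3, 4}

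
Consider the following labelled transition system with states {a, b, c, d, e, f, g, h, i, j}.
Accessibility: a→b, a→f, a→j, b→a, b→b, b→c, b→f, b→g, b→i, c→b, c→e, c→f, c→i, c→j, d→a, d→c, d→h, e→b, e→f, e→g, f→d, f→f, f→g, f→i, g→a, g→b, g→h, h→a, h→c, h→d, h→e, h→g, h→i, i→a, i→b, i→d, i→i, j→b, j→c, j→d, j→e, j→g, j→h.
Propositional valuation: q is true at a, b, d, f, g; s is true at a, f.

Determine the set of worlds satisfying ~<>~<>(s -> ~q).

Let φ = ~<>~<>(s -> ~q). Evaluate φ at each world:
  a (successors {b, f, j}): φ is true.
  b (successors {a, b, c, f, g, i}): φ is true.
  c (successors {b, e, f, i, j}): φ is true.
  d (successors {a, c, h}): φ is true.
  e (successors {b, f, g}): φ is true.
  f (successors {d, f, g, i}): φ is true.
  g (successors {a, b, h}): φ is true.
  h (successors {a, c, d, e, g, i}): φ is true.
  i (successors {a, b, d, i}): φ is true.
  j (successors {b, c, d, e, g, h}): φ is true.
For instance, at a:
  At a: <>~<>(s -> ~q) is false, so ~<>~<>(s -> ~q) is true.
    At a: <>~<>(s -> ~q) requires ~<>(s -> ~q) at some successor in {b, f, j}.
      At b: ~<>(s -> ~q) is false.
      At f: ~<>(s -> ~q) is false.
      At j: ~<>(s -> ~q) is false.
    So <>~<>(s -> ~q) is false at a.
Satisfying worlds: {a, b, c, d, e, f, g, h, i, j}

a, b, c, d, e, f, g, h, i, j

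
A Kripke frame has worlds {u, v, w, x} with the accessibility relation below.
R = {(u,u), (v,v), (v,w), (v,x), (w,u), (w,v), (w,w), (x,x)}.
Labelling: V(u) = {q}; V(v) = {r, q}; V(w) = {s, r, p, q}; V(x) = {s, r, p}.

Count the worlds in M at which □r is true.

Let φ = □r. Evaluate φ at each world:
  u (successors {u}): φ is false.
  v (successors {v, w, x}): φ is true.
  w (successors {u, v, w}): φ is false.
  x (successors {x}): φ is true.
For instance, at v:
  At v: □r requires r at every successor {v, w, x}.
    At v: r is true.
    At w: r is true.
    At x: r is true.
  So □r is true at v.
Satisfying worlds: {v, x}

2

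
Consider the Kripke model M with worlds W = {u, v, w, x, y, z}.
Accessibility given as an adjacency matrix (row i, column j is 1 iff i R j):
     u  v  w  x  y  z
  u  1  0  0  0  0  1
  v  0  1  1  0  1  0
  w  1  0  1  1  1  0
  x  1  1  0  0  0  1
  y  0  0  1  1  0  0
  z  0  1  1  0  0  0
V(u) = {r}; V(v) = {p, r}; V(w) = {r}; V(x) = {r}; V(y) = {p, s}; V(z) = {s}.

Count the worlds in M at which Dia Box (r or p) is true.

6

Recall that Box ψ holds at a world iff ψ holds at every accessible world, and Dia ψ holds iff ψ holds at some accessible world.
Let φ = Dia Box (r or p). Evaluate φ at each world:
  u (successors {u, z}): φ is true.
  v (successors {v, w, y}): φ is true.
  w (successors {u, w, x, y}): φ is true.
  x (successors {u, v, z}): φ is true.
  y (successors {w, x}): φ is true.
  z (successors {v, w}): φ is true.
For instance, at u:
  At u: Dia Box (r or p) requires Box (r or p) at some successor in {u, z}.
    Box (r or p) holds at z, so Dia Box (r or p) is true at u.
      At z: Box (r or p) requires r or p at every successor {v, w}.
        At v: r or p is true.
        At w: r or p is true.
      So Box (r or p) is true at z.
Satisfying worlds: {u, v, w, x, y, z}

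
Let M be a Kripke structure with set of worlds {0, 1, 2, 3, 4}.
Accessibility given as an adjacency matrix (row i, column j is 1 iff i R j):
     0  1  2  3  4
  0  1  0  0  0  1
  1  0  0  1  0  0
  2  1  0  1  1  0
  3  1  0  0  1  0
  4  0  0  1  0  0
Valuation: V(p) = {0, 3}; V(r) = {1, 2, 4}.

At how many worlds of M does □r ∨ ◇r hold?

Let φ = □r ∨ ◇r. Evaluate φ at each world:
  0 (successors {0, 4}): φ is true.
  1 (successors {2}): φ is true.
  2 (successors {0, 2, 3}): φ is true.
  3 (successors {0, 3}): φ is false.
  4 (successors {2}): φ is true.
For instance, at 3:
  At 3: □r is false, ◇r is false, so □r ∨ ◇r is false.
    At 3: □r requires r at every successor {0, 3}.
      r fails at 0, so □r is false at 3.
    At 3: ◇r requires r at some successor in {0, 3}.
      At 0: r is false.
      At 3: r is false.
    So ◇r is false at 3.
Satisfying worlds: {0, 1, 2, 4}

4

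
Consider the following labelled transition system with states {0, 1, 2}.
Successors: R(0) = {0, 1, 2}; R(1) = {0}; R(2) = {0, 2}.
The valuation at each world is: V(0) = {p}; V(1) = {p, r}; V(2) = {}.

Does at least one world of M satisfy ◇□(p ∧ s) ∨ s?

No

Recall that □ψ holds at a world iff ψ holds at every accessible world, and ◇ψ holds iff ψ holds at some accessible world.
Let φ = ◇□(p ∧ s) ∨ s. Evaluate φ at each world:
  0 (successors {0, 1, 2}): φ is false.
  1 (successors {0}): φ is false.
  2 (successors {0, 2}): φ is false.
For instance, at 0:
  At 0: ◇□(p ∧ s) is false, s is false, so ◇□(p ∧ s) ∨ s is false.
    At 0: ◇□(p ∧ s) requires □(p ∧ s) at some successor in {0, 1, 2}.
      At 0: □(p ∧ s) is false.
      At 1: □(p ∧ s) is false.
      At 2: □(p ∧ s) is false.
    So ◇□(p ∧ s) is false at 0.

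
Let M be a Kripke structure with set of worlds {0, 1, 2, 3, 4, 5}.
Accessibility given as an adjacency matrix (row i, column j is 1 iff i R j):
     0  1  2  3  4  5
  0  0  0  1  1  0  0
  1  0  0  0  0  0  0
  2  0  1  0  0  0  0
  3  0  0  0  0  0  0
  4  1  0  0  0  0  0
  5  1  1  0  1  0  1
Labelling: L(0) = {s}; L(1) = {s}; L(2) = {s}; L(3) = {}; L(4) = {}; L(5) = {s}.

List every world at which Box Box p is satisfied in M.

1, 2, 3

Let φ = Box Box p. Evaluate φ at each world:
  0 (successors {2, 3}): φ is false.
  1 (successors ∅): φ is true.
  2 (successors {1}): φ is true.
  3 (successors ∅): φ is true.
  4 (successors {0}): φ is false.
  5 (successors {0, 1, 3, 5}): φ is false.
For instance, at 2:
  At 2: Box Box p requires Box p at every successor {1}.
      At 1: no accessible worlds, so Box p holds vacuously.
  So Box Box p is true at 2.
Satisfying worlds: {1, 2, 3}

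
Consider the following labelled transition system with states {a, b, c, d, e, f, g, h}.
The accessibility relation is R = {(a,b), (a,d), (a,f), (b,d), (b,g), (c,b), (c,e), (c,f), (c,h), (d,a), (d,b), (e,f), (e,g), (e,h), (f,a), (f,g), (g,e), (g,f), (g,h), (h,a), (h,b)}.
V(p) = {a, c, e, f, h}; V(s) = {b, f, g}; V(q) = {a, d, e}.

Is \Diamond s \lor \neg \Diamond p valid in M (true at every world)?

Yes

Let φ = \Diamond s \lor \neg \Diamond p. Evaluate φ at each world:
  a (successors {b, d, f}): φ is true.
  b (successors {d, g}): φ is true.
  c (successors {b, e, f, h}): φ is true.
  d (successors {a, b}): φ is true.
  e (successors {f, g, h}): φ is true.
  f (successors {a, g}): φ is true.
  g (successors {e, f, h}): φ is true.
  h (successors {a, b}): φ is true.
For instance, at c:
  At c: \Diamond s is true, \neg \Diamond p is false, so \Diamond s \lor \neg \Diamond p is true.
    At c: \Diamond s requires s at some successor in {b, e, f, h}.
      s holds at b, so \Diamond s is true at c.
    At c: \Diamond p is true, so \neg \Diamond p is false.
      At c: \Diamond p requires p at some successor in {b, e, f, h}.
        p holds at e, so \Diamond p is true at c.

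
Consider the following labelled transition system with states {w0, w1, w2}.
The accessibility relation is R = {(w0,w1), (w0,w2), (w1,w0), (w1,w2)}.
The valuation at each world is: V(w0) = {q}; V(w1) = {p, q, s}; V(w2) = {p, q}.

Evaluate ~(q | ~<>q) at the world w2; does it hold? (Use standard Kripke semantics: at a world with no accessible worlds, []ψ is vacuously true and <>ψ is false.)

No

At w2: q | ~<>q is true, so ~(q | ~<>q) is false.
  At w2: q is true, ~<>q is true, so q | ~<>q is true.
    At w2: <>q is false, so ~<>q is true.
      At w2: no accessible worlds, so <>q is false.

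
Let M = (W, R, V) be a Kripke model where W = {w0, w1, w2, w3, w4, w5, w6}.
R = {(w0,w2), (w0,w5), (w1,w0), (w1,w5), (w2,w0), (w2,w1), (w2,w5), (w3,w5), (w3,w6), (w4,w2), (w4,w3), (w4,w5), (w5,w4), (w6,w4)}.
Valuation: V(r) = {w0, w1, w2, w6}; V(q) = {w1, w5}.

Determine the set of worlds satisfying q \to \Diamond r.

Let φ = q \to \Diamond r. Evaluate φ at each world:
  w0 (successors {w2, w5}): φ is true.
  w1 (successors {w0, w5}): φ is true.
  w2 (successors {w0, w1, w5}): φ is true.
  w3 (successors {w5, w6}): φ is true.
  w4 (successors {w2, w3, w5}): φ is true.
  w5 (successors {w4}): φ is false.
  w6 (successors {w4}): φ is true.
For instance, at w5:
  At w5: q is true, \Diamond r is false, so q \to \Diamond r is false.
    At w5: \Diamond r requires r at some successor in {w4}.
      At w4: r is false.
    So \Diamond r is false at w5.
Satisfying worlds: {w0, w1, w2, w3, w4, w6}

w0, w1, w2, w3, w4, w6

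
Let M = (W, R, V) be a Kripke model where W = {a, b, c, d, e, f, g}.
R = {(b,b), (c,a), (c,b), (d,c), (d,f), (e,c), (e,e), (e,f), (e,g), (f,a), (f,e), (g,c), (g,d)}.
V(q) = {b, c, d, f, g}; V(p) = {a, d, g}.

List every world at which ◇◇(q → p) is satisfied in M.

d, e, f, g

Let φ = ◇◇(q → p). Evaluate φ at each world:
  a (successors ∅): φ is false.
  b (successors {b}): φ is false.
  c (successors {a, b}): φ is false.
  d (successors {c, f}): φ is true.
  e (successors {c, e, f, g}): φ is true.
  f (successors {a, e}): φ is true.
  g (successors {c, d}): φ is true.
For instance, at d:
  At d: ◇◇(q → p) requires ◇(q → p) at some successor in {c, f}.
    ◇(q → p) holds at c, so ◇◇(q → p) is true at d.
      At c: ◇(q → p) requires q → p at some successor in {a, b}.
        q → p holds at a, so ◇(q → p) is true at c.
Satisfying worlds: {d, e, f, g}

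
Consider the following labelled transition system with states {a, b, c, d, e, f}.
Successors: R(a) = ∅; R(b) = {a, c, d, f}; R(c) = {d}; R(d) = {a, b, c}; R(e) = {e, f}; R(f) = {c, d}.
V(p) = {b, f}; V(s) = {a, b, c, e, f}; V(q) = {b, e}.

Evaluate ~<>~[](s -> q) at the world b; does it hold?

Recall that []ψ holds at a world iff ψ holds at every accessible world, and <>ψ holds iff ψ holds at some accessible world.
At b: <>~[](s -> q) is true, so ~<>~[](s -> q) is false.
  At b: <>~[](s -> q) requires ~[](s -> q) at some successor in {a, c, d, f}.
    ~[](s -> q) holds at d, so <>~[](s -> q) is true at b.
      At d: [](s -> q) is false, so ~[](s -> q) is true.

No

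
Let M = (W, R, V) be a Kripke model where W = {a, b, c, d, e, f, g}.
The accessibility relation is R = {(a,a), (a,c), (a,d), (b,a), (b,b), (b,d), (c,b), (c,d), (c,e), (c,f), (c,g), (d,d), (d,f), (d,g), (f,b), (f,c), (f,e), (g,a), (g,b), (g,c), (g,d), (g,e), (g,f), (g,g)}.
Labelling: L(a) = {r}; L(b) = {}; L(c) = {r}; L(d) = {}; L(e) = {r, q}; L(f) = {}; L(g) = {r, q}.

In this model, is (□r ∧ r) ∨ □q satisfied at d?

No

At d: □r ∧ r is false, □q is false, so (□r ∧ r) ∨ □q is false.
  At d: □r is false, r is false, so □r ∧ r is false.
    At d: □r requires r at every successor {d, f, g}.
      r fails at d, so □r is false at d.
  At d: □q requires q at every successor {d, f, g}.
    q fails at d, so □q is false at d.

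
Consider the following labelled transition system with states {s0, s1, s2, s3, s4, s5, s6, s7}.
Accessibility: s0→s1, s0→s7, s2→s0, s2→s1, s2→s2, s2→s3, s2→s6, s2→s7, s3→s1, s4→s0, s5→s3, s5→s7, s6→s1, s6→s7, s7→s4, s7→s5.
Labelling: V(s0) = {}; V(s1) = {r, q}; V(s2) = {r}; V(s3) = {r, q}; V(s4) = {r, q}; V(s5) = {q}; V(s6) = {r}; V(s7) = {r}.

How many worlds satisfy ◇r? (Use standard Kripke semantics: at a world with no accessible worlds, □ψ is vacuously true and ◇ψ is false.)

Let φ = ◇r. Evaluate φ at each world:
  s0 (successors {s1, s7}): φ is true.
  s1 (successors ∅): φ is false.
  s2 (successors {s0, s1, s2, s3, s6, s7}): φ is true.
  s3 (successors {s1}): φ is true.
  s4 (successors {s0}): φ is false.
  s5 (successors {s3, s7}): φ is true.
  s6 (successors {s1, s7}): φ is true.
  s7 (successors {s4, s5}): φ is true.
For instance, at s4:
  At s4: ◇r requires r at some successor in {s0}.
    At s0: r is false.
  So ◇r is false at s4.
Satisfying worlds: {s0, s2, s3, s5, s6, s7}

6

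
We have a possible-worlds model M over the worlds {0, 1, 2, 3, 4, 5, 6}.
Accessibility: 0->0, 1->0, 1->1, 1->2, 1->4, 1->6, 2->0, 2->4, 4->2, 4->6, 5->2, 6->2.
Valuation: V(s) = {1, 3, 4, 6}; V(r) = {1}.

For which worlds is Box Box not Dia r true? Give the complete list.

0, 2, 3, 4, 5, 6

Let φ = Box Box not Dia r. Evaluate φ at each world:
  0 (successors {0}): φ is true.
  1 (successors {0, 1, 2, 4, 6}): φ is false.
  2 (successors {0, 4}): φ is true.
  3 (successors ∅): φ is true.
  4 (successors {2, 6}): φ is true.
  5 (successors {2}): φ is true.
  6 (successors {2}): φ is true.
For instance, at 4:
  At 4: Box Box not Dia r requires Box not Dia r at every successor {2, 6}.
      At 2: Box not Dia r requires not Dia r at every successor {0, 4}.
        At 0: not Dia r is true.
        At 4: not Dia r is true.
      So Box not Dia r is true at 2.
      At 6: Box not Dia r requires not Dia r at every successor {2}.
        At 2: not Dia r is true.
      So Box not Dia r is true at 6.
  So Box Box not Dia r is true at 4.
Satisfying worlds: {0, 2, 3, 4, 5, 6}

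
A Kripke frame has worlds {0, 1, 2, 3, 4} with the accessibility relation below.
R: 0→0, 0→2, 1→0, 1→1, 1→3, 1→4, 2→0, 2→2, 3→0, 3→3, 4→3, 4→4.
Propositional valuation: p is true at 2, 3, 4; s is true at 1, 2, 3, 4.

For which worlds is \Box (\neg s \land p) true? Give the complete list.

none

Let φ = \Box (\neg s \land p). Evaluate φ at each world:
  0 (successors {0, 2}): φ is false.
  1 (successors {0, 1, 3, 4}): φ is false.
  2 (successors {0, 2}): φ is false.
  3 (successors {0, 3}): φ is false.
  4 (successors {3, 4}): φ is false.
For instance, at 3:
  At 3: \Box (\neg s \land p) requires \neg s \land p at every successor {0, 3}.
    \neg s \land p fails at 0, so \Box (\neg s \land p) is false at 3.
Satisfying worlds: none.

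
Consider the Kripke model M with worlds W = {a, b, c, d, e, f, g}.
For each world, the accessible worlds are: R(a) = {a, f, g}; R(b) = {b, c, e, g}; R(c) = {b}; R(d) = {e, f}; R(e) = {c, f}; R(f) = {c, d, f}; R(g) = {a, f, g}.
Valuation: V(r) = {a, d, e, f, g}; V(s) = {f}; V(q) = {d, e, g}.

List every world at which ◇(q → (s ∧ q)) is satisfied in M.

Let φ = ◇(q → (s ∧ q)). Evaluate φ at each world:
  a (successors {a, f, g}): φ is true.
  b (successors {b, c, e, g}): φ is true.
  c (successors {b}): φ is true.
  d (successors {e, f}): φ is true.
  e (successors {c, f}): φ is true.
  f (successors {c, d, f}): φ is true.
  g (successors {a, f, g}): φ is true.
For instance, at d:
  At d: ◇(q → (s ∧ q)) requires q → (s ∧ q) at some successor in {e, f}.
    q → (s ∧ q) holds at f, so ◇(q → (s ∧ q)) is true at d.
Satisfying worlds: {a, b, c, d, e, f, g}

a, b, c, d, e, f, g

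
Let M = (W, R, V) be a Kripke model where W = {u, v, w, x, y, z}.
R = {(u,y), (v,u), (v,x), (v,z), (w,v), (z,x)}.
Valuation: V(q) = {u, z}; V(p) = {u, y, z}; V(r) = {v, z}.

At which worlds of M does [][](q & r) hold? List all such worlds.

u, x, y, z

Let φ = [][](q & r). Evaluate φ at each world:
  u (successors {y}): φ is true.
  v (successors {u, x, z}): φ is false.
  w (successors {v}): φ is false.
  x (successors ∅): φ is true.
  y (successors ∅): φ is true.
  z (successors {x}): φ is true.
For instance, at v:
  At v: [][](q & r) requires [](q & r) at every successor {u, x, z}.
    [](q & r) fails at u, so [][](q & r) is false at v.
      At u: [](q & r) requires q & r at every successor {y}.
        q & r fails at y, so [](q & r) is false at u.
Satisfying worlds: {u, x, y, z}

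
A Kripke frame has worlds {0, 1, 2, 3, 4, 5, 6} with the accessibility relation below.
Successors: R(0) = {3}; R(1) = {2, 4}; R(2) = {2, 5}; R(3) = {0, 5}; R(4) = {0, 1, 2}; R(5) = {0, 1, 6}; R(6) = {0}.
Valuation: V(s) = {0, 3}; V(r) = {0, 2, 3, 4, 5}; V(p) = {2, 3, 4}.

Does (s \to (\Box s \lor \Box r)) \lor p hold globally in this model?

Recall that \Box ψ holds at a world iff ψ holds at every accessible world, and \Diamond ψ holds iff ψ holds at some accessible world.
Let φ = (s \to (\Box s \lor \Box r)) \lor p. Evaluate φ at each world:
  0 (successors {3}): φ is true.
  1 (successors {2, 4}): φ is true.
  2 (successors {2, 5}): φ is true.
  3 (successors {0, 5}): φ is true.
  4 (successors {0, 1, 2}): φ is true.
  5 (successors {0, 1, 6}): φ is true.
  6 (successors {0}): φ is true.
For instance, at 6:
  At 6: s \to (\Box s \lor \Box r) is true, p is false, so (s \to (\Box s \lor \Box r)) \lor p is true.
    At 6: s is false, \Box s \lor \Box r is true, so s \to (\Box s \lor \Box r) is true.
      At 6: \Box s is true, \Box r is true, so \Box s \lor \Box r is true.

Yes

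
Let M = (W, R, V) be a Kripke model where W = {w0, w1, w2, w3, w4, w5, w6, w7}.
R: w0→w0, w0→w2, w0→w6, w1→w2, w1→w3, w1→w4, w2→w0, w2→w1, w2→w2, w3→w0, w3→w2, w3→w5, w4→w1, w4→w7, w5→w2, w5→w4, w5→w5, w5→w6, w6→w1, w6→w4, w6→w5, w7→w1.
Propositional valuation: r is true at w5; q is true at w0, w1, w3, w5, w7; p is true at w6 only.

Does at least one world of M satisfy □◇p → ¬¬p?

Yes

Let φ = □◇p → ¬¬p. Evaluate φ at each world:
  w0 (successors {w0, w2, w6}): φ is true.
  w1 (successors {w2, w3, w4}): φ is true.
  w2 (successors {w0, w1, w2}): φ is true.
  w3 (successors {w0, w2, w5}): φ is true.
  w4 (successors {w1, w7}): φ is true.
  w5 (successors {w2, w4, w5, w6}): φ is true.
  w6 (successors {w1, w4, w5}): φ is true.
  w7 (successors {w1}): φ is true.
Detail at w0 (witness):
  At w0: □◇p is false, ¬¬p is false, so □◇p → ¬¬p is true.
    At w0: □◇p requires ◇p at every successor {w0, w2, w6}.
      ◇p fails at w2, so □◇p is false at w0.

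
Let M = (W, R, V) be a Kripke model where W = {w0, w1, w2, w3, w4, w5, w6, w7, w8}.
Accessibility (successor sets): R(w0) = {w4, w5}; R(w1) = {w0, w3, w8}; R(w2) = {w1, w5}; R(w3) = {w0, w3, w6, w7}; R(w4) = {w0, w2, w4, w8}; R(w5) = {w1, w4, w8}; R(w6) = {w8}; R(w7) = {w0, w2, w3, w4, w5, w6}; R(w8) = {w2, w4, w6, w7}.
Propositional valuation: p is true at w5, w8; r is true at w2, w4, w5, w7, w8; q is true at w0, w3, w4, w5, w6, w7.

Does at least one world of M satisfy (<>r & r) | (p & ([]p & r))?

Yes

Let φ = (<>r & r) | (p & ([]p & r)). Evaluate φ at each world:
  w0 (successors {w4, w5}): φ is false.
  w1 (successors {w0, w3, w8}): φ is false.
  w2 (successors {w1, w5}): φ is true.
  w3 (successors {w0, w3, w6, w7}): φ is false.
  w4 (successors {w0, w2, w4, w8}): φ is true.
  w5 (successors {w1, w4, w8}): φ is true.
  w6 (successors {w8}): φ is false.
  w7 (successors {w0, w2, w3, w4, w5, w6}): φ is true.
  w8 (successors {w2, w4, w6, w7}): φ is true.
Detail at w2 (witness):
  At w2: <>r & r is true, p & ([]p & r) is false, so (<>r & r) | (p & ([]p & r)) is true.
    At w2: <>r is true, r is true, so <>r & r is true.
      At w2: <>r requires r at some successor in {w1, w5}.
        r holds at w5, so <>r is true at w2.
    At w2: p is false, []p & r is false, so p & ([]p & r) is false.
      At w2: []p is false, r is true, so []p & r is false.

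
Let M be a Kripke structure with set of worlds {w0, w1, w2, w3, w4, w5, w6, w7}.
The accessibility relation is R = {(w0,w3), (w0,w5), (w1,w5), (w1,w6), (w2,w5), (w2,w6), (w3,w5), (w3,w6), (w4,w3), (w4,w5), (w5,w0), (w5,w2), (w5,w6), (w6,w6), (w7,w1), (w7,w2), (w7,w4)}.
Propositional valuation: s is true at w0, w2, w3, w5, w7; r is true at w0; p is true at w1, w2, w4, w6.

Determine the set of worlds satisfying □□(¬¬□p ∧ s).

none

Recall that □ψ holds at a world iff ψ holds at every accessible world, and ◇ψ holds iff ψ holds at some accessible world.
Let φ = □□(¬¬□p ∧ s). Evaluate φ at each world:
  w0 (successors {w3, w5}): φ is false.
  w1 (successors {w5, w6}): φ is false.
  w2 (successors {w5, w6}): φ is false.
  w3 (successors {w5, w6}): φ is false.
  w4 (successors {w3, w5}): φ is false.
  w5 (successors {w0, w2, w6}): φ is false.
  w6 (successors {w6}): φ is false.
  w7 (successors {w1, w2, w4}): φ is false.
For instance, at w2:
  At w2: □□(¬¬□p ∧ s) requires □(¬¬□p ∧ s) at every successor {w5, w6}.
    □(¬¬□p ∧ s) fails at w5, so □□(¬¬□p ∧ s) is false at w2.
      At w5: □(¬¬□p ∧ s) requires ¬¬□p ∧ s at every successor {w0, w2, w6}.
        ¬¬□p ∧ s fails at w0, so □(¬¬□p ∧ s) is false at w5.
Satisfying worlds: none.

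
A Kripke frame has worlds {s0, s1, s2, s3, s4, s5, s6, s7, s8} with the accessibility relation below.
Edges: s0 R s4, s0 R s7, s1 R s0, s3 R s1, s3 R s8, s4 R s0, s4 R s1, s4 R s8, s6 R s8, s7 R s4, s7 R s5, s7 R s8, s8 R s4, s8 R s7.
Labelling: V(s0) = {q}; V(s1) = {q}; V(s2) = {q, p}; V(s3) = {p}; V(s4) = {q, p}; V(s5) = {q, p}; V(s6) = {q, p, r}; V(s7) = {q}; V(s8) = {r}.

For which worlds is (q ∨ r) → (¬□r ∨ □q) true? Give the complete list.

Let φ = (q ∨ r) → (¬□r ∨ □q). Evaluate φ at each world:
  s0 (successors {s4, s7}): φ is true.
  s1 (successors {s0}): φ is true.
  s2 (successors ∅): φ is true.
  s3 (successors {s1, s8}): φ is true.
  s4 (successors {s0, s1, s8}): φ is true.
  s5 (successors ∅): φ is true.
  s6 (successors {s8}): φ is false.
  s7 (successors {s4, s5, s8}): φ is true.
  s8 (successors {s4, s7}): φ is true.
For instance, at s3:
  At s3: q ∨ r is false, ¬□r ∨ □q is true, so (q ∨ r) → (¬□r ∨ □q) is true.
    At s3: ¬□r is true, □q is false, so ¬□r ∨ □q is true.
      At s3: □r is false, so ¬□r is true.
      At s3: □q requires q at every successor {s1, s8}.
        q fails at s8, so □q is false at s3.
Satisfying worlds: {s0, s1, s2, s3, s4, s5, s7, s8}

s0, s1, s2, s3, s4, s5, s7, s8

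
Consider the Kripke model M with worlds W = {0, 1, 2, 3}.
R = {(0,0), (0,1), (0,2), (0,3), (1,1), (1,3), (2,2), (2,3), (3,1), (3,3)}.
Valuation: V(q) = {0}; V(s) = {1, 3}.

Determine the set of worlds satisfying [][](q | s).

1, 3

Recall that []ψ holds at a world iff ψ holds at every accessible world, and <>ψ holds iff ψ holds at some accessible world.
Let φ = [][](q | s). Evaluate φ at each world:
  0 (successors {0, 1, 2, 3}): φ is false.
  1 (successors {1, 3}): φ is true.
  2 (successors {2, 3}): φ is false.
  3 (successors {1, 3}): φ is true.
For instance, at 2:
  At 2: [][](q | s) requires [](q | s) at every successor {2, 3}.
    [](q | s) fails at 2, so [][](q | s) is false at 2.
      At 2: [](q | s) requires q | s at every successor {2, 3}.
        q | s fails at 2, so [](q | s) is false at 2.
Satisfying worlds: {1, 3}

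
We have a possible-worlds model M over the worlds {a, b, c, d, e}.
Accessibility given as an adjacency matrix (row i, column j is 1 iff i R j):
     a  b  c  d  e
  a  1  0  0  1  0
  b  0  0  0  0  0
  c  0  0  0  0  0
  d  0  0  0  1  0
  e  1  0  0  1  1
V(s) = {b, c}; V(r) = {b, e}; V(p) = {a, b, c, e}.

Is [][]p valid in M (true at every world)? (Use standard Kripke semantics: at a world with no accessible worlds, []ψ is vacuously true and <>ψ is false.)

No

Let φ = [][]p. Evaluate φ at each world:
  a (successors {a, d}): φ is false.
  b (successors ∅): φ is true.
  c (successors ∅): φ is true.
  d (successors {d}): φ is false.
  e (successors {a, d, e}): φ is false.
Detail at a (counterexample):
  At a: [][]p requires []p at every successor {a, d}.
    []p fails at a, so [][]p is false at a.
      At a: []p requires p at every successor {a, d}.
        p fails at d, so []p is false at a.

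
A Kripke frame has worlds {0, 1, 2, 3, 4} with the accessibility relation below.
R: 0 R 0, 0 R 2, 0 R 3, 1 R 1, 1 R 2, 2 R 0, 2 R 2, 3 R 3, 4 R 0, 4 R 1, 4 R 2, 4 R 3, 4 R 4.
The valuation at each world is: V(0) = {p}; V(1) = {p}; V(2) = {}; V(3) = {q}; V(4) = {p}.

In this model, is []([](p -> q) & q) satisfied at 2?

At 2: []([](p -> q) & q) requires [](p -> q) & q at every successor {0, 2}.
  [](p -> q) & q fails at 0, so []([](p -> q) & q) is false at 2.
    At 0: [](p -> q) is false, q is false, so [](p -> q) & q is false.
      At 0: [](p -> q) requires p -> q at every successor {0, 2, 3}.
        p -> q fails at 0, so [](p -> q) is false at 0.

No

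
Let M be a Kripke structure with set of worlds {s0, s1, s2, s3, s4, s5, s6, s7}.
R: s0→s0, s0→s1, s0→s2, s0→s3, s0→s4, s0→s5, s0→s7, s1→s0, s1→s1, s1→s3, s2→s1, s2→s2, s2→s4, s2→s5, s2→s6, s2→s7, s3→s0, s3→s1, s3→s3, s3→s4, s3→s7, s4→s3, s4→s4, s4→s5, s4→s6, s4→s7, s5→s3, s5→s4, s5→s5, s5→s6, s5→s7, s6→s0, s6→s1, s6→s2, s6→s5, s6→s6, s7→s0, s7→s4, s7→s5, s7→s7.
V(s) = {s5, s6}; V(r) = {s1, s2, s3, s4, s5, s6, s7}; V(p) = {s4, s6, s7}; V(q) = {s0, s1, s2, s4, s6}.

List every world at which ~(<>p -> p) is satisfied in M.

s0, s2, s3, s5

Let φ = ~(<>p -> p). Evaluate φ at each world:
  s0 (successors {s0, s1, s2, s3, s4, s5, s7}): φ is true.
  s1 (successors {s0, s1, s3}): φ is false.
  s2 (successors {s1, s2, s4, s5, s6, s7}): φ is true.
  s3 (successors {s0, s1, s3, s4, s7}): φ is true.
  s4 (successors {s3, s4, s5, s6, s7}): φ is false.
  s5 (successors {s3, s4, s5, s6, s7}): φ is true.
  s6 (successors {s0, s1, s2, s5, s6}): φ is false.
  s7 (successors {s0, s4, s5, s7}): φ is false.
For instance, at s4:
  At s4: <>p -> p is true, so ~(<>p -> p) is false.
    At s4: <>p is true, p is true, so <>p -> p is true.
      At s4: <>p requires p at some successor in {s3, s4, s5, s6, s7}.
        p holds at s4, so <>p is true at s4.
Satisfying worlds: {s0, s2, s3, s5}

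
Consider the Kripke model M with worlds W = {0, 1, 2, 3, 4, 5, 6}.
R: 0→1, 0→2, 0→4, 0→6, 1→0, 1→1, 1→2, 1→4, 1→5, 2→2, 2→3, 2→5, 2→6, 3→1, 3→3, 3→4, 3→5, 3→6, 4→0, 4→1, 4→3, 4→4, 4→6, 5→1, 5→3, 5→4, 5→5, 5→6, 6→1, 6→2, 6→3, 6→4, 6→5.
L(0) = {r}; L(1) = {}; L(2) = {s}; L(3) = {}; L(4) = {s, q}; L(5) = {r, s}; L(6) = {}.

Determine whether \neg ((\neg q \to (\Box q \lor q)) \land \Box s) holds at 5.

Yes

Recall that \Box ψ holds at a world iff ψ holds at every accessible world, and \Diamond ψ holds iff ψ holds at some accessible world.
At 5: (\neg q \to (\Box q \lor q)) \land \Box s is false, so \neg ((\neg q \to (\Box q \lor q)) \land \Box s) is true.
  At 5: \neg q \to (\Box q \lor q) is false, \Box s is false, so (\neg q \to (\Box q \lor q)) \land \Box s is false.
    At 5: \neg q is true, \Box q \lor q is false, so \neg q \to (\Box q \lor q) is false.
      At 5: \Box q is false, q is false, so \Box q \lor q is false.
    At 5: \Box s requires s at every successor {1, 3, 4, 5, 6}.
      s fails at 1, so \Box s is false at 5.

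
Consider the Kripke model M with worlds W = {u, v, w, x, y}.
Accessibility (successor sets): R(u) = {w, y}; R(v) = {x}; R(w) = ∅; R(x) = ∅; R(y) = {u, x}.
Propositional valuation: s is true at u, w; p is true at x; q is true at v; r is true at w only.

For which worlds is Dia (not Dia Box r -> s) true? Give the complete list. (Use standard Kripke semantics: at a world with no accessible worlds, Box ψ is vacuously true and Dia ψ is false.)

u, y

Recall that Box ψ holds at a world iff ψ holds at every accessible world, and Dia ψ holds iff ψ holds at some accessible world.
Let φ = Dia (not Dia Box r -> s). Evaluate φ at each world:
  u (successors {w, y}): φ is true.
  v (successors {x}): φ is false.
  w (successors ∅): φ is false.
  x (successors ∅): φ is false.
  y (successors {u, x}): φ is true.
For instance, at v:
  At v: Dia (not Dia Box r -> s) requires not Dia Box r -> s at some successor in {x}.
    At x: not Dia Box r -> s is false.
  So Dia (not Dia Box r -> s) is false at v.
Satisfying worlds: {u, y}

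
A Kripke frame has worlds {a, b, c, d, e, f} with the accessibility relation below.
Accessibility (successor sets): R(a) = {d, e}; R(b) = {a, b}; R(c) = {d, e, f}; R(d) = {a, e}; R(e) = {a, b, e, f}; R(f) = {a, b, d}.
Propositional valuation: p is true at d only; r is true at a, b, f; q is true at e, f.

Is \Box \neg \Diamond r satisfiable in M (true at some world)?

Recall that \Box ψ holds at a world iff ψ holds at every accessible world, and \Diamond ψ holds iff ψ holds at some accessible world.
Let φ = \Box \neg \Diamond r. Evaluate φ at each world:
  a (successors {d, e}): φ is false.
  b (successors {a, b}): φ is false.
  c (successors {d, e, f}): φ is false.
  d (successors {a, e}): φ is false.
  e (successors {a, b, e, f}): φ is false.
  f (successors {a, b, d}): φ is false.
For instance, at f:
  At f: \Box \neg \Diamond r requires \neg \Diamond r at every successor {a, b, d}.
    \neg \Diamond r fails at b, so \Box \neg \Diamond r is false at f.
      At b: \Diamond r is true, so \neg \Diamond r is false.

No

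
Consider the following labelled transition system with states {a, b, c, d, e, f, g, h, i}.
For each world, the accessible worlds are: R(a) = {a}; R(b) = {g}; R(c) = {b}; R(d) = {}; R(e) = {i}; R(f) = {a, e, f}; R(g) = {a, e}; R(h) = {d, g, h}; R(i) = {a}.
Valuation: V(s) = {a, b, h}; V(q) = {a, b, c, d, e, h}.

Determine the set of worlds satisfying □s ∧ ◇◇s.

a, i

Let φ = □s ∧ ◇◇s. Evaluate φ at each world:
  a (successors {a}): φ is true.
  b (successors {g}): φ is false.
  c (successors {b}): φ is false.
  d (successors ∅): φ is false.
  e (successors {i}): φ is false.
  f (successors {a, e, f}): φ is false.
  g (successors {a, e}): φ is false.
  h (successors {d, g, h}): φ is false.
  i (successors {a}): φ is true.
For instance, at b:
  At b: □s is false, ◇◇s is true, so □s ∧ ◇◇s is false.
    At b: □s requires s at every successor {g}.
      s fails at g, so □s is false at b.
    At b: ◇◇s requires ◇s at some successor in {g}.
      ◇s holds at g, so ◇◇s is true at b.
Satisfying worlds: {a, i}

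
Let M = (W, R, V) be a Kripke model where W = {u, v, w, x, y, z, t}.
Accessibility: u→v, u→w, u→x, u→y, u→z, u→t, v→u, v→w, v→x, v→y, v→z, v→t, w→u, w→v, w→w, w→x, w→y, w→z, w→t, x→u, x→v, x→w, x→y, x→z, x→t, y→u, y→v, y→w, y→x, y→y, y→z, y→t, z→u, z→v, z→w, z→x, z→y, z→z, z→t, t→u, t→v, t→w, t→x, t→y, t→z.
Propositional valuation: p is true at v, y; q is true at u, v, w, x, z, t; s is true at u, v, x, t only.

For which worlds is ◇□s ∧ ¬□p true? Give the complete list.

none

Let φ = ◇□s ∧ ¬□p. Evaluate φ at each world:
  u (successors {v, w, x, y, z, t}): φ is false.
  v (successors {u, w, x, y, z, t}): φ is false.
  w (successors {u, v, w, x, y, z, t}): φ is false.
  x (successors {u, v, w, y, z, t}): φ is false.
  y (successors {u, v, w, x, y, z, t}): φ is false.
  z (successors {u, v, w, x, y, z, t}): φ is false.
  t (successors {u, v, w, x, y, z}): φ is false.
For instance, at y:
  At y: ◇□s is false, ¬□p is true, so ◇□s ∧ ¬□p is false.
    At y: ◇□s requires □s at some successor in {u, v, w, x, y, z, t}.
      At u: □s is false.
      At v: □s is false.
      At w: □s is false.
      At x: □s is false.
      At y: □s is false.
      At z: □s is false.
      At t: □s is false.
    So ◇□s is false at y.
    At y: □p is false, so ¬□p is true.
      At y: □p requires p at every successor {u, v, w, x, y, z, t}.
        p fails at u, so □p is false at y.
Satisfying worlds: none.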